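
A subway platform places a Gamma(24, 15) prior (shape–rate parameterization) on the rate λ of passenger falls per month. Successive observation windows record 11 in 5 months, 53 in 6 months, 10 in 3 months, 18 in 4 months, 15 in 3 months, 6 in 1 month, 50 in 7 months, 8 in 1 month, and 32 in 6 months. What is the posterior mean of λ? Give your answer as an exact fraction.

Total count: 11 + 53 + 10 + 18 + 15 + 6 + 50 + 8 + 32 = 203.
Total exposure: 5 + 6 + 3 + 4 + 3 + 1 + 7 + 1 + 6 = 36 months.
The Gamma prior is conjugate for the Poisson rate, so λ | data ~ Gamma(24+203, 15+36) = Gamma(227, 51).
Posterior mean = α'/β' = 227/51.

227/51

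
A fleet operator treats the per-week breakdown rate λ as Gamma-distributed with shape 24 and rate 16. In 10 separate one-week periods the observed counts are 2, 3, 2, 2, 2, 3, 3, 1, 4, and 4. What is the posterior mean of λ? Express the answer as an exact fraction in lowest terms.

25/13

Total count: 2 + 3 + 2 + 2 + 2 + 3 + 3 + 1 + 4 + 4 = 26.
Total exposure: 10 weeks.
Conjugate update: add total count to the shape and total exposure to the rate, giving Gamma(50, 26).
Posterior mean = α'/β' = 50/26 = 25/13.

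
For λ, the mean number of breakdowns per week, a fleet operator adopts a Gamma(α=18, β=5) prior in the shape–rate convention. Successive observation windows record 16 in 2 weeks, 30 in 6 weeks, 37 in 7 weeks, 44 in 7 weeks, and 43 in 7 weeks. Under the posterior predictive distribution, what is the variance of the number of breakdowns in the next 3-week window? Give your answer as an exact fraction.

Total count: 16 + 30 + 37 + 44 + 43 = 170.
Total exposure: 2 + 6 + 7 + 7 + 7 = 29 weeks.
Posterior: α' = 18 + 170 = 188, β' = 5 + 29 = 34.
The posterior predictive for a window of length T is Negative Binomial with variance T·α'·(β'+T)/β'² = 3·188·37/1156 = 5217/289.

5217/289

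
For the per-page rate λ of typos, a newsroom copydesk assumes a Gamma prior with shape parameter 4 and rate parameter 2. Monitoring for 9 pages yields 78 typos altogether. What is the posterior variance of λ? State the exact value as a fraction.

82/121

Total count 78 over total exposure 9 pages.
Posterior: α' = 4 + 78 = 82, β' = 2 + 9 = 11.
Posterior variance = α'/β'² = 82/121.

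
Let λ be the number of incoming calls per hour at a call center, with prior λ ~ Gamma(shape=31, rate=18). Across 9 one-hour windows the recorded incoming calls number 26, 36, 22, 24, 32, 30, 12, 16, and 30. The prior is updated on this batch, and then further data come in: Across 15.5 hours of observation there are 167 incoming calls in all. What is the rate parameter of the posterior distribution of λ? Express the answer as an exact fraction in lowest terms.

Total count: 26 + 36 + 22 + 24 + 32 + 30 + 12 + 16 + 30 = 228.
Total exposure: 9 hours.
After the first batch: Gamma(31 + 228, 18 + 9) = Gamma(259, 27).
Total count 167 over total exposure 15.5 hours.
After the second batch: Gamma(259 + 167, 27 + 15.5) = Gamma(426, 85/2).

85/2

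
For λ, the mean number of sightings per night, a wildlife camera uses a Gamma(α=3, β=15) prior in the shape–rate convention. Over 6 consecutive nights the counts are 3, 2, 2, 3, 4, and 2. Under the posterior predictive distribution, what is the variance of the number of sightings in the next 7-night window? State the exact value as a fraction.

Total count: 3 + 2 + 2 + 3 + 4 + 2 = 16.
Total exposure: 6 nights.
Posterior: α' = 3 + 16 = 19, β' = 15 + 6 = 21.
The posterior predictive for a window of length T is Negative Binomial with variance T·α'·(β'+T)/β'² = 7·19·28/441 = 76/9.

76/9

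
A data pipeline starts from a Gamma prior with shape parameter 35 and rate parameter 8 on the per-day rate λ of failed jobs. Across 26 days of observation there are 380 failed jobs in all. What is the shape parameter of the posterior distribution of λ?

Total count 380 over total exposure 26 days.
Conjugate update: add total count to the shape and total exposure to the rate, giving Gamma(415, 34).

415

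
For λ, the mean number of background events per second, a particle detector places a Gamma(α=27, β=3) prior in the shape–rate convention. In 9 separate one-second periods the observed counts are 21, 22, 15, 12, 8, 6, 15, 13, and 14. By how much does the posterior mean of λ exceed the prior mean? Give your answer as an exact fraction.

15/4

Total count: 21 + 22 + 15 + 12 + 8 + 6 + 15 + 13 + 14 = 126.
Total exposure: 9 seconds.
Posterior: α' = 27 + 126 = 153, β' = 3 + 9 = 12.
Posterior mean = 153/12 = 51/4; prior mean = 27/3 = 9. Difference = 51/4 − 9 = 15/4.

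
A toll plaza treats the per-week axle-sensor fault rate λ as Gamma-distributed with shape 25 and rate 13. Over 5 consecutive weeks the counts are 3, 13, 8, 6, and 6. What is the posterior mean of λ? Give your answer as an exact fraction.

Total count: 3 + 13 + 8 + 6 + 6 = 36.
Total exposure: 5 weeks.
By Gamma–Poisson conjugacy, the posterior is Gamma(α + Σx, β + Σt) = Gamma(25 + 36, 13 + 5) = Gamma(61, 18).
Posterior mean = α'/β' = 61/18.

61/18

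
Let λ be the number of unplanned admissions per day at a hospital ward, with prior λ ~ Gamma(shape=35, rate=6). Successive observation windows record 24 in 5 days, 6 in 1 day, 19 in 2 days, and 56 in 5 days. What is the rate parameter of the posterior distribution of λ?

19

Total count: 24 + 6 + 19 + 56 = 105.
Total exposure: 5 + 1 + 2 + 5 = 13 days.
By Gamma–Poisson conjugacy, the posterior is Gamma(α + Σx, β + Σt) = Gamma(35 + 105, 6 + 13) = Gamma(140, 19).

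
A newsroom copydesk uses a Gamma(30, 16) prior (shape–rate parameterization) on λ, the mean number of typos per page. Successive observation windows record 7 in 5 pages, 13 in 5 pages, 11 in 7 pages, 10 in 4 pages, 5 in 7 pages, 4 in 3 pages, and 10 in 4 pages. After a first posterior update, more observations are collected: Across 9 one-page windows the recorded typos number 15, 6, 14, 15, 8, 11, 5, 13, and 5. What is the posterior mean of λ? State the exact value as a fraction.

Total count: 7 + 13 + 11 + 10 + 5 + 4 + 10 = 60.
Total exposure: 5 + 5 + 7 + 4 + 7 + 3 + 4 = 35 pages.
After the first batch: Gamma(30 + 60, 16 + 35) = Gamma(90, 51).
Total count: 15 + 6 + 14 + 15 + 8 + 11 + 5 + 13 + 5 = 92.
Total exposure: 9 pages.
After the second batch: Gamma(90 + 92, 51 + 9) = Gamma(182, 60).
Posterior mean = α'/β' = 182/60 = 91/30.

91/30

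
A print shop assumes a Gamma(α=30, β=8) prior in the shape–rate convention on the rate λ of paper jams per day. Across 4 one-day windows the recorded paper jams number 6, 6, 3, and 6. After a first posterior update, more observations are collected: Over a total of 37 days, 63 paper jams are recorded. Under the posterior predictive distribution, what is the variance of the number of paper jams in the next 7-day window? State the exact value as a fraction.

Total count: 6 + 6 + 3 + 6 = 21.
Total exposure: 4 days.
After the first batch: Gamma(30 + 21, 8 + 4) = Gamma(51, 12).
Total count 63 over total exposure 37 days.
After the second batch: Gamma(51 + 63, 12 + 37) = Gamma(114, 49).
The posterior predictive for a window of length T is Negative Binomial with variance T·α'·(β'+T)/β'² = 7·114·56/2401 = 912/49.

912/49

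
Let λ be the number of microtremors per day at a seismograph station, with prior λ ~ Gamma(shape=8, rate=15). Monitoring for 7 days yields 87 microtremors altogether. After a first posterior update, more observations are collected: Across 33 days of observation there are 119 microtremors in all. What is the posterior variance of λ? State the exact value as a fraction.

214/3025

Total count 87 over total exposure 7 days.
After the first batch: Gamma(8 + 87, 15 + 7) = Gamma(95, 22).
Total count 119 over total exposure 33 days.
After the second batch: Gamma(95 + 119, 22 + 33) = Gamma(214, 55).
Posterior variance = α'/β'² = 214/3025.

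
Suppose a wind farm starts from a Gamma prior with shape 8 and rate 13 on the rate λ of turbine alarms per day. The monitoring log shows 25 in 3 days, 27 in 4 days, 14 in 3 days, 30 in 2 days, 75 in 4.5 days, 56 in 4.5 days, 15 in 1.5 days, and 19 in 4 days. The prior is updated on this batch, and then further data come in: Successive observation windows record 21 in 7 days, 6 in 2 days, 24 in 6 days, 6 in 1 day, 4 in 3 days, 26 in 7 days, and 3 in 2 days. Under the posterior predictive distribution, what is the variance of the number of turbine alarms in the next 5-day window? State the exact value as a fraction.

20822/729

Total count: 25 + 27 + 14 + 30 + 75 + 56 + 15 + 19 = 261.
Total exposure: 3 + 4 + 3 + 2 + 4.5 + 4.5 + 1.5 + 4 = 26.5 days.
After the first batch: Gamma(8 + 261, 13 + 26.5) = Gamma(269, 79/2).
Total count: 21 + 6 + 24 + 6 + 4 + 26 + 3 = 90.
Total exposure: 7 + 2 + 6 + 1 + 3 + 7 + 2 = 28 days.
After the second batch: Gamma(269 + 90, 79/2 + 28) = Gamma(359, 135/2).
The posterior predictive for a window of length T is Negative Binomial with variance T·α'·(β'+T)/β'² = 5·359·(145/2)/(18225/4) = 20822/729.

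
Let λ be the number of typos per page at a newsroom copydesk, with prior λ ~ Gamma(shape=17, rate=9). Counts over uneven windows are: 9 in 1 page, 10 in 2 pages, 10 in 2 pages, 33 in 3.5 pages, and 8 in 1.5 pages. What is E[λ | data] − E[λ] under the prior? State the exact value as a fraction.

Total count: 9 + 10 + 10 + 33 + 8 = 70.
Total exposure: 1 + 2 + 2 + 3.5 + 1.5 = 10 pages.
Gamma(α, β) with Poisson data over total exposure Σt gives posterior Gamma(α+Σx, β+Σt) = Gamma(87, 19).
Posterior mean = 87/19 = 87/19; prior mean = 17/9 = 17/9. Difference = 87/19 − 17/9 = 460/171.

460/171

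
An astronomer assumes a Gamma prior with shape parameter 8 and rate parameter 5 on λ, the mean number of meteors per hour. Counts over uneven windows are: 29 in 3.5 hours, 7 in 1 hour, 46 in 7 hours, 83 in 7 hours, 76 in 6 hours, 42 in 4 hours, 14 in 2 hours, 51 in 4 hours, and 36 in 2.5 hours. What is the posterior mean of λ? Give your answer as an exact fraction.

Total count: 29 + 7 + 46 + 83 + 76 + 42 + 14 + 51 + 36 = 384.
Total exposure: 3.5 + 1 + 7 + 7 + 6 + 4 + 2 + 4 + 2.5 = 37 hours.
By Gamma–Poisson conjugacy, the posterior is Gamma(α + Σx, β + Σt) = Gamma(8 + 384, 5 + 37) = Gamma(392, 42).
Posterior mean = α'/β' = 392/42 = 28/3.

28/3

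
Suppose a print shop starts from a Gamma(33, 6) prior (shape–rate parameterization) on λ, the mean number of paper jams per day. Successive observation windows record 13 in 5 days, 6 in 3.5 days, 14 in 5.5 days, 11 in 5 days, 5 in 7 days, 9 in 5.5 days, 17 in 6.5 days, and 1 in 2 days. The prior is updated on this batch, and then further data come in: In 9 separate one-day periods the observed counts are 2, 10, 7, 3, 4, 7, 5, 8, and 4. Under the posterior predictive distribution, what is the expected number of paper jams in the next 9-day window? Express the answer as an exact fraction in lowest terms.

Total count: 13 + 6 + 14 + 11 + 5 + 9 + 17 + 1 = 76.
Total exposure: 5 + 3.5 + 5.5 + 5 + 7 + 5.5 + 6.5 + 2 = 40 days.
After the first batch: Gamma(33 + 76, 6 + 40) = Gamma(109, 46).
Total count: 2 + 10 + 7 + 3 + 4 + 7 + 5 + 8 + 4 = 50.
Total exposure: 9 days.
After the second batch: Gamma(109 + 50, 46 + 9) = Gamma(159, 55).
Predictive mean over a 9-day window = T·E[λ|data] = 9·159/55 = 1431/55.

1431/55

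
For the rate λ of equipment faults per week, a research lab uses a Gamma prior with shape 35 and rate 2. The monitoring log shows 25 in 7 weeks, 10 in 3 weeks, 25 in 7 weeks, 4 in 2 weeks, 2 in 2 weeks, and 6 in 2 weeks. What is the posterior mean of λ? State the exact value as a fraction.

Total count: 25 + 10 + 25 + 4 + 2 + 6 = 72.
Total exposure: 7 + 3 + 7 + 2 + 2 + 2 = 23 weeks.
By Gamma–Poisson conjugacy, the posterior is Gamma(α + Σx, β + Σt) = Gamma(35 + 72, 2 + 23) = Gamma(107, 25).
Posterior mean = α'/β' = 107/25.

107/25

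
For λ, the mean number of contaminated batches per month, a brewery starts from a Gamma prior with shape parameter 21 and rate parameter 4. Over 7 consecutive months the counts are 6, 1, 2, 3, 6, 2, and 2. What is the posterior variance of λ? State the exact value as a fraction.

Total count: 6 + 1 + 2 + 3 + 6 + 2 + 2 = 22.
Total exposure: 7 months.
The Gamma prior is conjugate for the Poisson rate, so λ | data ~ Gamma(21+22, 4+7) = Gamma(43, 11).
Posterior variance = α'/β'² = 43/121.

43/121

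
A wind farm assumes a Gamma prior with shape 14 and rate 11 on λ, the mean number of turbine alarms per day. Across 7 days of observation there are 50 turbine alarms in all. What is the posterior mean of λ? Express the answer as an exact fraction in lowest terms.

Total count 50 over total exposure 7 days.
Conjugate update: add total count to the shape and total exposure to the rate, giving Gamma(64, 18).
Posterior mean = α'/β' = 64/18 = 32/9.

32/9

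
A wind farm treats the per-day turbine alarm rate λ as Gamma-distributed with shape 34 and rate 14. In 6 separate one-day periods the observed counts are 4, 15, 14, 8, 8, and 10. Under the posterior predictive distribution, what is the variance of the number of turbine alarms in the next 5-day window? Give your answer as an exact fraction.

465/16

Total count: 4 + 15 + 14 + 8 + 8 + 10 = 59.
Total exposure: 6 days.
Posterior: α' = 34 + 59 = 93, β' = 14 + 6 = 20.
The posterior predictive for a window of length T is Negative Binomial with variance T·α'·(β'+T)/β'² = 5·93·25/400 = 465/16.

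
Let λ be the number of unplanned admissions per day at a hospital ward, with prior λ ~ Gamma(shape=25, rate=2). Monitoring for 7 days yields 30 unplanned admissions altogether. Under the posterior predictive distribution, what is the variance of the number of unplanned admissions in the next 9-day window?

Total count 30 over total exposure 7 days.
Posterior: α' = 25 + 30 = 55, β' = 2 + 7 = 9.
The posterior predictive for a window of length T is Negative Binomial with variance T·α'·(β'+T)/β'² = 9·55·18/81 = 110.

110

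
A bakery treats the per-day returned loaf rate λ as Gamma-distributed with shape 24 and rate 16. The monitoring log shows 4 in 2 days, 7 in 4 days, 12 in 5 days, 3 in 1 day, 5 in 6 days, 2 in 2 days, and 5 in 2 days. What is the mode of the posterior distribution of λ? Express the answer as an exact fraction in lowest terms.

Total count: 4 + 7 + 12 + 3 + 5 + 2 + 5 = 38.
Total exposure: 2 + 4 + 5 + 1 + 6 + 2 + 2 = 22 days.
By Gamma–Poisson conjugacy, the posterior is Gamma(α + Σx, β + Σt) = Gamma(24 + 38, 16 + 22) = Gamma(62, 38).
Posterior mode = (α'−1)/β' = 61/38.

61/38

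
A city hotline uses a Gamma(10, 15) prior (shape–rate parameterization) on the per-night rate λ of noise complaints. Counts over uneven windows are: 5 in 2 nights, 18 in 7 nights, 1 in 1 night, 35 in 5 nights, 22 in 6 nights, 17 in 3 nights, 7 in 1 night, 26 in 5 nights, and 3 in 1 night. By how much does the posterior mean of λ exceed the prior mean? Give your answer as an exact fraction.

170/69

Total count: 5 + 18 + 1 + 35 + 22 + 17 + 7 + 26 + 3 = 134.
Total exposure: 2 + 7 + 1 + 5 + 6 + 3 + 1 + 5 + 1 = 31 nights.
Posterior: α' = 10 + 134 = 144, β' = 15 + 31 = 46.
Posterior mean = 144/46 = 72/23; prior mean = 10/15 = 2/3. Difference = 72/23 − 2/3 = 170/69.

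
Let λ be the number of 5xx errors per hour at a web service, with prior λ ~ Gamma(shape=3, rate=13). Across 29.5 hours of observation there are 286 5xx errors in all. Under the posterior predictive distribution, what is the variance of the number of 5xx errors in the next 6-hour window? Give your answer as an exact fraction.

1164/25

Total count 286 over total exposure 29.5 hours.
The Gamma prior is conjugate for the Poisson rate, so λ | data ~ Gamma(3+286, 13+29.5) = Gamma(289, 85/2).
The posterior predictive for a window of length T is Negative Binomial with variance T·α'·(β'+T)/β'² = 6·289·(97/2)/(7225/4) = 1164/25.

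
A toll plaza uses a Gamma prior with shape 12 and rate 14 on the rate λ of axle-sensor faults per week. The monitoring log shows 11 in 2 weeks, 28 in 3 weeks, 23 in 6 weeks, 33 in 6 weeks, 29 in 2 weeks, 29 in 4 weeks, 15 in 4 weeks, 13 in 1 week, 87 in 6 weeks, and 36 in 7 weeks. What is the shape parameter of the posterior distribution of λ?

316

Total count: 11 + 28 + 23 + 33 + 29 + 29 + 15 + 13 + 87 + 36 = 304.
Total exposure: 2 + 3 + 6 + 6 + 2 + 4 + 4 + 1 + 6 + 7 = 41 weeks.
Posterior: α' = 12 + 304 = 316, β' = 14 + 41 = 55.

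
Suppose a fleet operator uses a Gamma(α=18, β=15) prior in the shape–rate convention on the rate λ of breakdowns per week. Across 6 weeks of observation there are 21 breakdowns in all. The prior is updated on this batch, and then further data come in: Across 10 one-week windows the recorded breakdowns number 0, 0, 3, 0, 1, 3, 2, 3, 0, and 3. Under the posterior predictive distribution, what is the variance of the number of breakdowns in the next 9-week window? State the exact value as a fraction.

Total count 21 over total exposure 6 weeks.
After the first batch: Gamma(18 + 21, 15 + 6) = Gamma(39, 21).
Total count: 0 + 0 + 3 + 0 + 1 + 3 + 2 + 3 + 0 + 3 = 15.
Total exposure: 10 weeks.
After the second batch: Gamma(39 + 15, 21 + 10) = Gamma(54, 31).
The posterior predictive for a window of length T is Negative Binomial with variance T·α'·(β'+T)/β'² = 9·54·40/961 = 19440/961.

19440/961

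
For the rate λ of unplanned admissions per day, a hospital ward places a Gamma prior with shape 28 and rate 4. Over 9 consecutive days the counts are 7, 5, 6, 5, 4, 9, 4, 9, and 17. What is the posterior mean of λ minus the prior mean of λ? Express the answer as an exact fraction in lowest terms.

Total count: 7 + 5 + 6 + 5 + 4 + 9 + 4 + 9 + 17 = 66.
Total exposure: 9 days.
Posterior: α' = 28 + 66 = 94, β' = 4 + 9 = 13.
Posterior mean = 94/13 = 94/13; prior mean = 28/4 = 7. Difference = 94/13 − 7 = 3/13.

3/13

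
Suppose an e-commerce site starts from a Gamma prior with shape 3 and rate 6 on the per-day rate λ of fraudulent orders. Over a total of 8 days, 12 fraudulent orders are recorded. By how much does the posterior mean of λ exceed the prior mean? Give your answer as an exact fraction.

4/7

Total count 12 over total exposure 8 days.
The Gamma prior is conjugate for the Poisson rate, so λ | data ~ Gamma(3+12, 6+8) = Gamma(15, 14).
Posterior mean = 15/14 = 15/14; prior mean = 3/6 = 1/2. Difference = 15/14 − 1/2 = 4/7.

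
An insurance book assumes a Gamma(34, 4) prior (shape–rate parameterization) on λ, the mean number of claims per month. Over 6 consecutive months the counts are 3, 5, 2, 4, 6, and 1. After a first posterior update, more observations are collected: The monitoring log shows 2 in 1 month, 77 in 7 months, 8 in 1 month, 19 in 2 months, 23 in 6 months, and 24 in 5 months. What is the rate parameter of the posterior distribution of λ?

Total count: 3 + 5 + 2 + 4 + 6 + 1 = 21.
Total exposure: 6 months.
After the first batch: Gamma(34 + 21, 4 + 6) = Gamma(55, 10).
Total count: 2 + 77 + 8 + 19 + 23 + 24 = 153.
Total exposure: 1 + 7 + 1 + 2 + 6 + 5 = 22 months.
After the second batch: Gamma(55 + 153, 10 + 22) = Gamma(208, 32).

32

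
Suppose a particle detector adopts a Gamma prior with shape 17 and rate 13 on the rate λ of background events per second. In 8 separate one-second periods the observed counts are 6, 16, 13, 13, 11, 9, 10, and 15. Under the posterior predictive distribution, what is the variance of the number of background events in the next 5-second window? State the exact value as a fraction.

Total count: 6 + 16 + 13 + 13 + 11 + 9 + 10 + 15 = 93.
Total exposure: 8 seconds.
Conjugate update: add total count to the shape and total exposure to the rate, giving Gamma(110, 21).
The posterior predictive for a window of length T is Negative Binomial with variance T·α'·(β'+T)/β'² = 5·110·26/441 = 14300/441.

14300/441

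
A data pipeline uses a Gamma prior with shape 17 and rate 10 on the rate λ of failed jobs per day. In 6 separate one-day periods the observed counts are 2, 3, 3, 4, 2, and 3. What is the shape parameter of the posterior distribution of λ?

34

Total count: 2 + 3 + 3 + 4 + 2 + 3 = 17.
Total exposure: 6 days.
By Gamma–Poisson conjugacy, the posterior is Gamma(α + Σx, β + Σt) = Gamma(17 + 17, 10 + 6) = Gamma(34, 16).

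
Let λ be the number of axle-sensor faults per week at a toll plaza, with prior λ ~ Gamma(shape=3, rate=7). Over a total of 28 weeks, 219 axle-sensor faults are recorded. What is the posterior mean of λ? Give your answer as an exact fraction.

222/35

Total count 219 over total exposure 28 weeks.
Gamma(α, β) with Poisson data over total exposure Σt gives posterior Gamma(α+Σx, β+Σt) = Gamma(222, 35).
Posterior mean = α'/β' = 222/35.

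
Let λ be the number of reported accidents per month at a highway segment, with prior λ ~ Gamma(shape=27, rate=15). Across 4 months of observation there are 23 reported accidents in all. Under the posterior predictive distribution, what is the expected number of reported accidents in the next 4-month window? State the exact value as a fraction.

200/19

Total count 23 over total exposure 4 months.
The Gamma prior is conjugate for the Poisson rate, so λ | data ~ Gamma(27+23, 15+4) = Gamma(50, 19).
Predictive mean over a 4-month window = T·E[λ|data] = 4·50/19 = 200/19.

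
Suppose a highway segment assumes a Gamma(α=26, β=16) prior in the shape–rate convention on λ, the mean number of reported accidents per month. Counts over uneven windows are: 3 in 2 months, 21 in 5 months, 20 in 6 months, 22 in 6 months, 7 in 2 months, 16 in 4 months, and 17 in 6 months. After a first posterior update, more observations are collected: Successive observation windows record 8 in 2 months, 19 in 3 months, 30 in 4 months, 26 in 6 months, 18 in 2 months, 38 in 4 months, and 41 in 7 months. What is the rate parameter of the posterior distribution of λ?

75

Total count: 3 + 21 + 20 + 22 + 7 + 16 + 17 = 106.
Total exposure: 2 + 5 + 6 + 6 + 2 + 4 + 6 = 31 months.
After the first batch: Gamma(26 + 106, 16 + 31) = Gamma(132, 47).
Total count: 8 + 19 + 30 + 26 + 18 + 38 + 41 = 180.
Total exposure: 2 + 3 + 4 + 6 + 2 + 4 + 7 = 28 months.
After the second batch: Gamma(132 + 180, 47 + 28) = Gamma(312, 75).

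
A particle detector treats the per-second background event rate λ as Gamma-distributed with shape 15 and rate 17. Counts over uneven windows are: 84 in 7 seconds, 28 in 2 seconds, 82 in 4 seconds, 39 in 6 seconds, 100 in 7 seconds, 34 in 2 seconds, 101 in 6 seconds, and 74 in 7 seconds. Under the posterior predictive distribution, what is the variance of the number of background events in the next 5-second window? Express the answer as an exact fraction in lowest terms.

Total count: 84 + 28 + 82 + 39 + 100 + 34 + 101 + 74 = 542.
Total exposure: 7 + 2 + 4 + 6 + 7 + 2 + 6 + 7 = 41 seconds.
Gamma(α, β) with Poisson data over total exposure Σt gives posterior Gamma(α+Σx, β+Σt) = Gamma(557, 58).
The posterior predictive for a window of length T is Negative Binomial with variance T·α'·(β'+T)/β'² = 5·557·63/3364 = 175455/3364.

175455/3364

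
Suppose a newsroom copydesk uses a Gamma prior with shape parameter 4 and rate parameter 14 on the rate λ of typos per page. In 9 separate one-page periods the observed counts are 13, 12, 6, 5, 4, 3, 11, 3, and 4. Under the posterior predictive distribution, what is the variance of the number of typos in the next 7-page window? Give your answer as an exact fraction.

Total count: 13 + 12 + 6 + 5 + 4 + 3 + 11 + 3 + 4 = 61.
Total exposure: 9 pages.
The Gamma prior is conjugate for the Poisson rate, so λ | data ~ Gamma(4+61, 14+9) = Gamma(65, 23).
The posterior predictive for a window of length T is Negative Binomial with variance T·α'·(β'+T)/β'² = 7·65·30/529 = 13650/529.

13650/529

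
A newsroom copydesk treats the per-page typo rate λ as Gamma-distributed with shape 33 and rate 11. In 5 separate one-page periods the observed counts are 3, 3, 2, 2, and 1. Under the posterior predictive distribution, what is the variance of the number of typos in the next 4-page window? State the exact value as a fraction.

Total count: 3 + 3 + 2 + 2 + 1 = 11.
Total exposure: 5 pages.
Gamma(α, β) with Poisson data over total exposure Σt gives posterior Gamma(α+Σx, β+Σt) = Gamma(44, 16).
The posterior predictive for a window of length T is Negative Binomial with variance T·α'·(β'+T)/β'² = 4·44·20/256 = 55/4.

55/4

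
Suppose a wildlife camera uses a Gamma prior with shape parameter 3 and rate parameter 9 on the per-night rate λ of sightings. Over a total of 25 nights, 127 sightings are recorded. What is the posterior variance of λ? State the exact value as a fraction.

65/578

Total count 127 over total exposure 25 nights.
Posterior: α' = 3 + 127 = 130, β' = 9 + 25 = 34.
Posterior variance = α'/β'² = 130/1156 = 65/578.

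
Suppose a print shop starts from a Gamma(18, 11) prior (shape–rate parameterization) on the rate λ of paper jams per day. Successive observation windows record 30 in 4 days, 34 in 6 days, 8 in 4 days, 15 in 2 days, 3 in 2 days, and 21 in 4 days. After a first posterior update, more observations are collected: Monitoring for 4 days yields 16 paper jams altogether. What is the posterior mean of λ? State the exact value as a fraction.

Total count: 30 + 34 + 8 + 15 + 3 + 21 = 111.
Total exposure: 4 + 6 + 4 + 2 + 2 + 4 = 22 days.
After the first batch: Gamma(18 + 111, 11 + 22) = Gamma(129, 33).
Total count 16 over total exposure 4 days.
After the second batch: Gamma(129 + 16, 33 + 4) = Gamma(145, 37).
Posterior mean = α'/β' = 145/37.

145/37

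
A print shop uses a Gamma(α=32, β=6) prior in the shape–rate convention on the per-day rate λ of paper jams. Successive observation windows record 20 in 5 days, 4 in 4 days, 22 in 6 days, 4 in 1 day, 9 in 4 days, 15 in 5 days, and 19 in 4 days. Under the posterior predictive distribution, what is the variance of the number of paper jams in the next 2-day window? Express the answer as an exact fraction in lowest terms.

370/49

Total count: 20 + 4 + 22 + 4 + 9 + 15 + 19 = 93.
Total exposure: 5 + 4 + 6 + 1 + 4 + 5 + 4 = 29 days.
The Gamma prior is conjugate for the Poisson rate, so λ | data ~ Gamma(32+93, 6+29) = Gamma(125, 35).
The posterior predictive for a window of length T is Negative Binomial with variance T·α'·(β'+T)/β'² = 2·125·37/1225 = 370/49.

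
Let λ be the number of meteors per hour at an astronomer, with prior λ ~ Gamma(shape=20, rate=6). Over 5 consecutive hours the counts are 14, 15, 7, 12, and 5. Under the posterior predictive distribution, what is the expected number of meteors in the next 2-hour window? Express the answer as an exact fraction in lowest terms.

Total count: 14 + 15 + 7 + 12 + 5 = 53.
Total exposure: 5 hours.
The Gamma prior is conjugate for the Poisson rate, so λ | data ~ Gamma(20+53, 6+5) = Gamma(73, 11).
Predictive mean over a 2-hour window = T·E[λ|data] = 2·73/11 = 146/11.

146/11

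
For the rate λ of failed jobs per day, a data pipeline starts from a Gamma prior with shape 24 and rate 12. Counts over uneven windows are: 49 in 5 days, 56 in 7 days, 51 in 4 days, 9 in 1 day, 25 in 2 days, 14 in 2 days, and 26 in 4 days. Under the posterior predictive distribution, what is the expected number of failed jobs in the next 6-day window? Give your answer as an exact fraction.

1524/37

Total count: 49 + 56 + 51 + 9 + 25 + 14 + 26 = 230.
Total exposure: 5 + 7 + 4 + 1 + 2 + 2 + 4 = 25 days.
Gamma(α, β) with Poisson data over total exposure Σt gives posterior Gamma(α+Σx, β+Σt) = Gamma(254, 37).
Predictive mean over a 6-day window = T·E[λ|data] = 6·254/37 = 1524/37.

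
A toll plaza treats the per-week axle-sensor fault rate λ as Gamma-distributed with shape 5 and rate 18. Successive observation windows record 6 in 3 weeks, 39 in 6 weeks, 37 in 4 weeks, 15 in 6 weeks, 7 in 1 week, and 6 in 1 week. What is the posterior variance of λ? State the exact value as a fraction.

115/1521

Total count: 6 + 39 + 37 + 15 + 7 + 6 = 110.
Total exposure: 3 + 6 + 4 + 6 + 1 + 1 = 21 weeks.
Gamma(α, β) with Poisson data over total exposure Σt gives posterior Gamma(α+Σx, β+Σt) = Gamma(115, 39).
Posterior variance = α'/β'² = 115/1521.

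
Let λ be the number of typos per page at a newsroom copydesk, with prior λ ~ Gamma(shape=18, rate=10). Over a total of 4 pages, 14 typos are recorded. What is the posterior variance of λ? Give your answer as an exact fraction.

Total count 14 over total exposure 4 pages.
By Gamma–Poisson conjugacy, the posterior is Gamma(α + Σx, β + Σt) = Gamma(18 + 14, 10 + 4) = Gamma(32, 14).
Posterior variance = α'/β'² = 32/196 = 8/49.

8/49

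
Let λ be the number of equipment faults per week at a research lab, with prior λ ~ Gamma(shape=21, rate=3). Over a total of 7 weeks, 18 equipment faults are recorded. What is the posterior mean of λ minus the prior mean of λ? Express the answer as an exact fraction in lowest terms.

-31/10

Total count 18 over total exposure 7 weeks.
Posterior: α' = 21 + 18 = 39, β' = 3 + 7 = 10.
Posterior mean = 39/10 = 39/10; prior mean = 21/3 = 7. Difference = 39/10 − 7 = -31/10.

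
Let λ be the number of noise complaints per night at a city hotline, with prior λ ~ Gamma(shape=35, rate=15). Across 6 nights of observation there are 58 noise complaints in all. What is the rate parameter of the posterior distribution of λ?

21

Total count 58 over total exposure 6 nights.
The Gamma prior is conjugate for the Poisson rate, so λ | data ~ Gamma(35+58, 15+6) = Gamma(93, 21).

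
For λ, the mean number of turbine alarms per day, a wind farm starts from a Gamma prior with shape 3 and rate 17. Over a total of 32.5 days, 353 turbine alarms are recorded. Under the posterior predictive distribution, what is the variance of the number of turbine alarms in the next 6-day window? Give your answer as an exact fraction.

52688/1089

Total count 353 over total exposure 32.5 days.
By Gamma–Poisson conjugacy, the posterior is Gamma(α + Σx, β + Σt) = Gamma(3 + 353, 17 + 32.5) = Gamma(356, 99/2).
The posterior predictive for a window of length T is Negative Binomial with variance T·α'·(β'+T)/β'² = 6·356·(111/2)/(9801/4) = 52688/1089.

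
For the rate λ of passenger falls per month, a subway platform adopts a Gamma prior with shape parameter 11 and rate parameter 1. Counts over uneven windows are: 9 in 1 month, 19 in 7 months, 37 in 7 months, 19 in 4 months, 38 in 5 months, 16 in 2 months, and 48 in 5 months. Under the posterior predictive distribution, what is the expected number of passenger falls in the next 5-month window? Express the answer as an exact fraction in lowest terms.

985/32

Total count: 9 + 19 + 37 + 19 + 38 + 16 + 48 = 186.
Total exposure: 1 + 7 + 7 + 4 + 5 + 2 + 5 = 31 months.
Gamma(α, β) with Poisson data over total exposure Σt gives posterior Gamma(α+Σx, β+Σt) = Gamma(197, 32).
Predictive mean over a 5-month window = T·E[λ|data] = 5·197/32 = 985/32.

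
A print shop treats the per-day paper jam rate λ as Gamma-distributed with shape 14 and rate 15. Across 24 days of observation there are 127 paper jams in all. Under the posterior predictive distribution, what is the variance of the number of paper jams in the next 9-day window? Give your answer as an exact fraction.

6768/169

Total count 127 over total exposure 24 days.
The Gamma prior is conjugate for the Poisson rate, so λ | data ~ Gamma(14+127, 15+24) = Gamma(141, 39).
The posterior predictive for a window of length T is Negative Binomial with variance T·α'·(β'+T)/β'² = 9·141·48/1521 = 6768/169.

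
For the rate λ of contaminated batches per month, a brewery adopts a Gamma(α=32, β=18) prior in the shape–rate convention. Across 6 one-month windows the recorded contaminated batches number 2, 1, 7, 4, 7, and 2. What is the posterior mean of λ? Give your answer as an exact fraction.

Total count: 2 + 1 + 7 + 4 + 7 + 2 = 23.
Total exposure: 6 months.
Posterior: α' = 32 + 23 = 55, β' = 18 + 6 = 24.
Posterior mean = α'/β' = 55/24.

55/24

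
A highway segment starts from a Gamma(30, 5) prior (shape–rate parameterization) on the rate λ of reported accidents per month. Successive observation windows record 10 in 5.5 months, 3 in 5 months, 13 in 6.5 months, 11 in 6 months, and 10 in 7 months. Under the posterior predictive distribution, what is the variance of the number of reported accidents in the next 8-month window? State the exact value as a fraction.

Total count: 10 + 3 + 13 + 11 + 10 = 47.
Total exposure: 5.5 + 5 + 6.5 + 6 + 7 = 30 months.
Conjugate update: add total count to the shape and total exposure to the rate, giving Gamma(77, 35).
The posterior predictive for a window of length T is Negative Binomial with variance T·α'·(β'+T)/β'² = 8·77·43/1225 = 3784/175.

3784/175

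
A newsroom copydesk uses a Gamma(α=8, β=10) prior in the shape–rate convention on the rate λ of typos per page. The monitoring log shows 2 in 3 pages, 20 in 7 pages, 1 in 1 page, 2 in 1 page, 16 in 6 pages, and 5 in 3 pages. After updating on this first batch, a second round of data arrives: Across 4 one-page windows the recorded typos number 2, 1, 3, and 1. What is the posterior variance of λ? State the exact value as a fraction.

Total count: 2 + 20 + 1 + 2 + 16 + 5 = 46.
Total exposure: 3 + 7 + 1 + 1 + 6 + 3 = 21 pages.
After the first batch: Gamma(8 + 46, 10 + 21) = Gamma(54, 31).
Total count: 2 + 1 + 3 + 1 = 7.
Total exposure: 4 pages.
After the second batch: Gamma(54 + 7, 31 + 4) = Gamma(61, 35).
Posterior variance = α'/β'² = 61/1225.

61/1225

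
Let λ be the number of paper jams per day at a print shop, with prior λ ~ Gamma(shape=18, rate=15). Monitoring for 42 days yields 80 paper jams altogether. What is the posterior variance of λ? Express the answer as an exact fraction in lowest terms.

98/3249

Total count 80 over total exposure 42 days.
The Gamma prior is conjugate for the Poisson rate, so λ | data ~ Gamma(18+80, 15+42) = Gamma(98, 57).
Posterior variance = α'/β'² = 98/3249.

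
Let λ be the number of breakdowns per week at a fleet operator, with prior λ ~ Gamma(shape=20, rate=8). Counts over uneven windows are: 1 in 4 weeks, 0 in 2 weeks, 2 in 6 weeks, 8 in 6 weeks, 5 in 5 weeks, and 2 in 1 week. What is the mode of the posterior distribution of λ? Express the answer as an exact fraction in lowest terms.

37/32

Total count: 1 + 0 + 2 + 8 + 5 + 2 = 18.
Total exposure: 4 + 2 + 6 + 6 + 5 + 1 = 24 weeks.
Conjugate update: add total count to the shape and total exposure to the rate, giving Gamma(38, 32).
Posterior mode = (α'−1)/β' = 37/32.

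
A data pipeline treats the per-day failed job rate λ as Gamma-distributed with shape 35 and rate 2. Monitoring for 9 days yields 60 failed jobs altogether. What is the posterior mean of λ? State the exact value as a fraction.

Total count 60 over total exposure 9 days.
Posterior: α' = 35 + 60 = 95, β' = 2 + 9 = 11.
Posterior mean = α'/β' = 95/11.

95/11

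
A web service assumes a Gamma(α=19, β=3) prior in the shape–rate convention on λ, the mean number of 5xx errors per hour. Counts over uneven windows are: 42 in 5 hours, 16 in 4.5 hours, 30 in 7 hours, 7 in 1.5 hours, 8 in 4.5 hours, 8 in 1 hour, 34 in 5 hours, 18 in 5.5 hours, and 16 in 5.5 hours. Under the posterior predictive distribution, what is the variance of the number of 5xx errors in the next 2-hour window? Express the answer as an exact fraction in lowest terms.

70488/7225

Total count: 42 + 16 + 30 + 7 + 8 + 8 + 34 + 18 + 16 = 179.
Total exposure: 5 + 4.5 + 7 + 1.5 + 4.5 + 1 + 5 + 5.5 + 5.5 = 39.5 hours.
The Gamma prior is conjugate for the Poisson rate, so λ | data ~ Gamma(19+179, 3+39.5) = Gamma(198, 85/2).
The posterior predictive for a window of length T is Negative Binomial with variance T·α'·(β'+T)/β'² = 2·198·(89/2)/(7225/4) = 70488/7225.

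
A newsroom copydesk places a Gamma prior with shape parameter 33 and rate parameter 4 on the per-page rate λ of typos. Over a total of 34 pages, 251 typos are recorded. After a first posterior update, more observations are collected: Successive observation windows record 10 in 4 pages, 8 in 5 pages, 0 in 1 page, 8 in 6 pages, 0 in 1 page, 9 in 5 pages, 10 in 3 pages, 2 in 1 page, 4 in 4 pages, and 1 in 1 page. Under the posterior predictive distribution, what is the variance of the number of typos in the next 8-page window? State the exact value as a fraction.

68992/1587

Total count 251 over total exposure 34 pages.
After the first batch: Gamma(33 + 251, 4 + 34) = Gamma(284, 38).
Total count: 10 + 8 + 0 + 8 + 0 + 9 + 10 + 2 + 4 + 1 = 52.
Total exposure: 4 + 5 + 1 + 6 + 1 + 5 + 3 + 1 + 4 + 1 = 31 pages.
After the second batch: Gamma(284 + 52, 38 + 31) = Gamma(336, 69).
The posterior predictive for a window of length T is Negative Binomial with variance T·α'·(β'+T)/β'² = 8·336·77/4761 = 68992/1587.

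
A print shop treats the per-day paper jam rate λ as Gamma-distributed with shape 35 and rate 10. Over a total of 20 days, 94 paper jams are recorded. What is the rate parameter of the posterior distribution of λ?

Total count 94 over total exposure 20 days.
By Gamma–Poisson conjugacy, the posterior is Gamma(α + Σx, β + Σt) = Gamma(35 + 94, 10 + 20) = Gamma(129, 30).

30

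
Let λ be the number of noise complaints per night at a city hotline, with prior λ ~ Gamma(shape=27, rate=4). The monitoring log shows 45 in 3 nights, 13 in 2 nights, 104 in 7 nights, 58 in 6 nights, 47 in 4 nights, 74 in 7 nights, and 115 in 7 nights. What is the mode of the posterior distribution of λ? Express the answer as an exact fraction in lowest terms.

Total count: 45 + 13 + 104 + 58 + 47 + 74 + 115 = 456.
Total exposure: 3 + 2 + 7 + 6 + 4 + 7 + 7 = 36 nights.
Gamma(α, β) with Poisson data over total exposure Σt gives posterior Gamma(α+Σx, β+Σt) = Gamma(483, 40).
Posterior mode = (α'−1)/β' = 482/40 = 241/20.

241/20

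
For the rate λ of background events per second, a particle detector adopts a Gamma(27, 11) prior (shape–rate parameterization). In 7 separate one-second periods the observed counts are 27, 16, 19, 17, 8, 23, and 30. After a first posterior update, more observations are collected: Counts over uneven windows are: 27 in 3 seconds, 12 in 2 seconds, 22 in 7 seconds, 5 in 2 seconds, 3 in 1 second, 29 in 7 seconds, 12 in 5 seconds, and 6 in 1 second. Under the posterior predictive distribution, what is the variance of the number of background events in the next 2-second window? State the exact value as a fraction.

Total count: 27 + 16 + 19 + 17 + 8 + 23 + 30 = 140.
Total exposure: 7 seconds.
After the first batch: Gamma(27 + 140, 11 + 7) = Gamma(167, 18).
Total count: 27 + 12 + 22 + 5 + 3 + 29 + 12 + 6 = 116.
Total exposure: 3 + 2 + 7 + 2 + 1 + 7 + 5 + 1 = 28 seconds.
After the second batch: Gamma(167 + 116, 18 + 28) = Gamma(283, 46).
The posterior predictive for a window of length T is Negative Binomial with variance T·α'·(β'+T)/β'² = 2·283·48/2116 = 6792/529.

6792/529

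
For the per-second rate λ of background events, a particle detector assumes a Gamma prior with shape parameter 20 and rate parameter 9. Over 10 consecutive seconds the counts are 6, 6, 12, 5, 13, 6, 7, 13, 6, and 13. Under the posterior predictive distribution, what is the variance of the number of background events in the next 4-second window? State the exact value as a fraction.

Total count: 6 + 6 + 12 + 5 + 13 + 6 + 7 + 13 + 6 + 13 = 87.
Total exposure: 10 seconds.
The Gamma prior is conjugate for the Poisson rate, so λ | data ~ Gamma(20+87, 9+10) = Gamma(107, 19).
The posterior predictive for a window of length T is Negative Binomial with variance T·α'·(β'+T)/β'² = 4·107·23/361 = 9844/361.

9844/361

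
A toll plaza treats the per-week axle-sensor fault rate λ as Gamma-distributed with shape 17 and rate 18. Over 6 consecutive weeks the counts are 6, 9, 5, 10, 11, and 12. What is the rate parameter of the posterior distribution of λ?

24

Total count: 6 + 9 + 5 + 10 + 11 + 12 = 53.
Total exposure: 6 weeks.
By Gamma–Poisson conjugacy, the posterior is Gamma(α + Σx, β + Σt) = Gamma(17 + 53, 18 + 6) = Gamma(70, 24).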